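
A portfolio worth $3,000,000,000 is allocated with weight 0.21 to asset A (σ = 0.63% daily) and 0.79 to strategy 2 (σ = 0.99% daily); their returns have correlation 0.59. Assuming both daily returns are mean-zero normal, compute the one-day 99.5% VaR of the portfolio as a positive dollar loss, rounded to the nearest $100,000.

σ_p² = 0.21²·0.63² + 0.79²·0.99² + 2·0.59·0.21·0.79·0.63·0.99 = 0.7513 (%²).
σ_p = √0.7513 = 0.867%.
At 99.5%, z = 2.576.
VaR = 2.576 × 0.867% = 2.233%; on $3,000,000,000 that is $66,990,000.

$67,000,000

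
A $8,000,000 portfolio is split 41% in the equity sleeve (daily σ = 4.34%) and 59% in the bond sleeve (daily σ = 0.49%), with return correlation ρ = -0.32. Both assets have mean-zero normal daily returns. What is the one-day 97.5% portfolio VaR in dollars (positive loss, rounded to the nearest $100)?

$268,000

σ_p² = 0.41²·4.34² + 0.59²·0.49² + 2·-0.32·0.41·0.59·4.34·0.49 = 2.9206 (%²).
σ_p = √2.9206 = 1.709%.
At 97.5%, z = 1.960.
VaR = 1.960 × 1.709% = 3.350%; on $8,000,000 that is $268,000.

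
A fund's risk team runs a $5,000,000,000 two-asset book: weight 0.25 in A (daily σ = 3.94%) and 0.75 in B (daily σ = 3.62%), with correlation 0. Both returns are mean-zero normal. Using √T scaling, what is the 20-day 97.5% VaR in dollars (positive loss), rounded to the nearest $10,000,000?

$1,270,000,000

σ_p = √(0.25²·3.94² + 0.75²·3.62² + 2·0·0.25·0.75·3.94·3.62) = 2.888%.
σ_{20d} = 2.888% × √20 = 12.916%.
z(97.5%) = 1.960.
VaR = 1.960 × 12.916% = 25.315%; on $5,000,000,000 that is $1,265,750,000.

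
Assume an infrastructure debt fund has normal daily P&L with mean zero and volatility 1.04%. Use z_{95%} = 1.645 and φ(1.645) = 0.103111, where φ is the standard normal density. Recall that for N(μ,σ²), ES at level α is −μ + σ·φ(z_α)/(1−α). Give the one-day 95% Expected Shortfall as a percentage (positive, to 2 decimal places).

2.14%

Tail multiplier: φ(z)/(1−α) = 0.103111 / 0.05 = 2.062.
ES = 1.04% × 2.062 = 2.144%.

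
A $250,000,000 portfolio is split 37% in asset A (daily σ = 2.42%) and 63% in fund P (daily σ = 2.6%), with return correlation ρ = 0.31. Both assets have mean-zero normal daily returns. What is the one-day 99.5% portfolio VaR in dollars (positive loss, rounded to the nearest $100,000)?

$13,500,000

σ_p² = 0.37²·2.42² + 0.63²·2.6² + 2·0.31·0.37·0.63·2.42·2.6 = 4.3941 (%²).
σ_p = √4.3941 = 2.096%.
At 99.5%, z = 2.576.
VaR = 2.576 × 2.096% = 5.399%; on $250,000,000 that is $13,497,500.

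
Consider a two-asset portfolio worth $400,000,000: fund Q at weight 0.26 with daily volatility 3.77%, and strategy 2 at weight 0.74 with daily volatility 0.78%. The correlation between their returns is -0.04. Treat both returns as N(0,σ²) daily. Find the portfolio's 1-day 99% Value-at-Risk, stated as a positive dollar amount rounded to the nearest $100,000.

$10,400,000

σ_p² = 0.26²·3.77² + 0.74²·0.78² + 2·-0.04·0.26·0.74·3.77·0.78 = 1.2487 (%²).
σ_p = √1.2487 = 1.117%.
At 99%, z = 2.326.
VaR = 2.326 × 1.117% = 2.598%; on $400,000,000 that is $10,392,000.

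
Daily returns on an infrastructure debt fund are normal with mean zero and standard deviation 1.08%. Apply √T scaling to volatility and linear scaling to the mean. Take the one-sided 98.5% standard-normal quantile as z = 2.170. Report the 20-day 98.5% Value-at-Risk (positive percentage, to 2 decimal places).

10.48%

σ_{20d} = 1.08% × √20 = 4.830%.
VaR = 2.170 × 4.830% = 10.481%.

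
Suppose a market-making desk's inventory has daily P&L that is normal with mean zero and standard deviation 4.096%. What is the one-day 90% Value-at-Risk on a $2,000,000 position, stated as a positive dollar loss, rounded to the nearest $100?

At 90% one-sided, z = 1.282.
VaR = z·σ = 1.282 × 4.096% = 5.251%.
On $2,000,000: 0.05251 × $2,000,000 = $105,020.

$105,000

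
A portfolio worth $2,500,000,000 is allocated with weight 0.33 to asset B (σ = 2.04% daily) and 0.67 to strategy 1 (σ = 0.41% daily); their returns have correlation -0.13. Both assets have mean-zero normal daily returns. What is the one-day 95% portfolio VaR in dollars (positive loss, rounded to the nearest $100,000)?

σ_p² = 0.33²·2.04² + 0.67²·0.41² + 2·-0.13·0.33·0.67·2.04·0.41 = 0.4806 (%²).
σ_p = √0.4806 = 0.693%.
At 95%, z = 1.645.
VaR = 1.645 × 0.693% = 1.140%; on $2,500,000,000 that is $28,500,000.

$28,500,000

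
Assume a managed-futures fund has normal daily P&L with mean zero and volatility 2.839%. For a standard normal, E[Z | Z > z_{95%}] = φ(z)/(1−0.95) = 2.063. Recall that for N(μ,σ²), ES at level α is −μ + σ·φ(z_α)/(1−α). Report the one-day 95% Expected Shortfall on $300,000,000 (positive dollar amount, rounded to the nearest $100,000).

ES = 2.839% × 2.063 = 5.857%.
On $300,000,000: 0.05857 × $300,000,000 = $17,571,000.

$17,600,000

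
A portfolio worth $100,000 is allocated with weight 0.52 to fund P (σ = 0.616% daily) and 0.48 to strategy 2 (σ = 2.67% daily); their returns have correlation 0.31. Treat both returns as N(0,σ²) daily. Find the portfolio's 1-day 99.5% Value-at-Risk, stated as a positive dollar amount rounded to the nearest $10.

$3,640

σ_p² = 0.52²·0.616² + 0.48²·2.67² + 2·0.31·0.52·0.48·0.616·2.67 = 1.9996 (%²).
σ_p = √1.9996 = 1.414%.
At 99.5%, z = 2.576.
VaR = 2.576 × 1.414% = 3.642%; on $100,000 that is $3,642.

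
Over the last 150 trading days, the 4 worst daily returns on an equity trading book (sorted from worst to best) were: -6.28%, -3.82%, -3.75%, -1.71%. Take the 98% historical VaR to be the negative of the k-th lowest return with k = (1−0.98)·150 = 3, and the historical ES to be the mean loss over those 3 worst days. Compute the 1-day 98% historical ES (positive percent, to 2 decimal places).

4.62%

The 3 worst returns sum to -13.85%.
ES = −(-13.85%) / 3 = 4.6166…% ≈ 4.62%.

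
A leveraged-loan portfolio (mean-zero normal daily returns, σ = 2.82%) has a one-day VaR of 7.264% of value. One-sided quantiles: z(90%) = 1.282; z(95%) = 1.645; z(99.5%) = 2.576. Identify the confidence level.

Implied z = VaR/σ = 7.264 / 2.82 = 2.576.
This matches z(99.5%) = 2.576.

99.5%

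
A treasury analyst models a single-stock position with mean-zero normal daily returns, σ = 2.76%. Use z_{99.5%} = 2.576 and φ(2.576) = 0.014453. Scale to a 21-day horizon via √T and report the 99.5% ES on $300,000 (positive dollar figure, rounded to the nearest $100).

$109,700

σ_{21d} = 2.76% × √21 = 12.648%.
ES multiplier = φ(z)/(1−α) = 0.014453/0.005 = 2.891.
ES = 12.648% × 2.891 = 36.565%; on $300,000: $109,695.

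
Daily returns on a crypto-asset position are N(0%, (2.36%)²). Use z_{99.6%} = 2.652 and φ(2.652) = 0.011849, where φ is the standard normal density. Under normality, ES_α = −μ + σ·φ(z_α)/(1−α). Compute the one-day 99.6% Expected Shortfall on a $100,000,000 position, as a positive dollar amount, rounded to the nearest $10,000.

$6,990,000

Tail multiplier: φ(z)/(1−α) = 0.011849 / 0.004 = 2.962.
ES = 2.36% × 2.962 = 6.990%.
On $100,000,000: 0.06990 × $100,000,000 = $6,990,000.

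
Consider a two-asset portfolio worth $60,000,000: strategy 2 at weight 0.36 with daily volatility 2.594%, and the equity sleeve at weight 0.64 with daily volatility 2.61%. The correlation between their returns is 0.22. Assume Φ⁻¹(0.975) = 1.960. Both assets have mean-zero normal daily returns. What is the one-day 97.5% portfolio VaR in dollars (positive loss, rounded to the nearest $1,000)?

$2,452,000

σ_p² = 0.36²·2.594² + 0.64²·2.61² + 2·0.22·0.36·0.64·2.594·2.61 = 4.3486 (%²).
σ_p = √4.3486 = 2.085%.
VaR = 1.960 × 2.085% = 4.087%; on $60,000,000 that is $2,452,200.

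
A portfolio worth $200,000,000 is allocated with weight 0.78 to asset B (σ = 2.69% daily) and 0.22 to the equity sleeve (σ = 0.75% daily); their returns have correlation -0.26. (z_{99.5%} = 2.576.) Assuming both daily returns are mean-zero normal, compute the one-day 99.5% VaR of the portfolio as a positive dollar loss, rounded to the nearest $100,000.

$10,600,000

σ_p² = 0.78²·2.69² + 0.22²·0.75² + 2·-0.26·0.78·0.22·2.69·0.75 = 4.2496 (%²).
σ_p = √4.2496 = 2.061%.
VaR = 2.576 × 2.061% = 5.309%; on $200,000,000 that is $10,618,000.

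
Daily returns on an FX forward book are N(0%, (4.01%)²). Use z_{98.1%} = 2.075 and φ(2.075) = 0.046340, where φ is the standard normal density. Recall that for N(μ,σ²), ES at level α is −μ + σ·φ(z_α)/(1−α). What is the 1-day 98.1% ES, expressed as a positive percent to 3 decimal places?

Tail multiplier: φ(z)/(1−α) = 0.046340 / 0.019 = 2.439.
ES = 4.01% × 2.439 = 9.780%.

9.780%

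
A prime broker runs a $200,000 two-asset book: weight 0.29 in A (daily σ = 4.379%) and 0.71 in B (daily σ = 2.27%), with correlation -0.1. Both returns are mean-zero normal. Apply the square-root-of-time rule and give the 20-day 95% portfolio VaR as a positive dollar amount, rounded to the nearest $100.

$28,700

σ_p = √(0.29²·4.379² + 0.71²·2.27² + 2·-0.1·0.29·0.71·4.379·2.27) = 1.950%.
σ_{20d} = 1.950% × √20 = 8.721%.
z(95%) = 1.645.
VaR = 1.645 × 8.721% = 14.346%; on $200,000 that is $28,692.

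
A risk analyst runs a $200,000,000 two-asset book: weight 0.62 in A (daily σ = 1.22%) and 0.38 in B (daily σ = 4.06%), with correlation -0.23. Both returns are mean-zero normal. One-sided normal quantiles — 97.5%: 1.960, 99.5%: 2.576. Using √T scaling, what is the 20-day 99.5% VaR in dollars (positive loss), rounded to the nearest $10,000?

σ_p = √(0.62²·1.22² + 0.38²·4.06² + 2·-0.23·0.62·0.38·1.22·4.06) = 1.554%.
σ_{20d} = 1.554% × √20 = 6.950%.
VaR = 2.576 × 6.950% = 17.903%; on $200,000,000 that is $35,806,000.

$35,810,000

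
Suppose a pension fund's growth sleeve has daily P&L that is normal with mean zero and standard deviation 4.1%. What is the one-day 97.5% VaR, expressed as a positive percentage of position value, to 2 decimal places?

At 97.5% one-sided, z = 1.960.
VaR = z·σ = 1.960 × 4.1% = 8.036%.

8.04%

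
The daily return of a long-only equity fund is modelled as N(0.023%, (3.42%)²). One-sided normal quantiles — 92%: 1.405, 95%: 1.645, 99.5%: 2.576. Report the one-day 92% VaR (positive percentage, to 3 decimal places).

VaR = −μ + z·σ = −(0.023%) + 1.405 × 3.42% = 4.782%.

4.782%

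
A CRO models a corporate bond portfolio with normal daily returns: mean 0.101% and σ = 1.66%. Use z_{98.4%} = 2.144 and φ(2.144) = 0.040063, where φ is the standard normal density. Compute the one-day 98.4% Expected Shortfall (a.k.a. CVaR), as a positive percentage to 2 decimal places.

Tail multiplier: φ(z)/(1−α) = 0.040063 / 0.016 = 2.504.
ES = −(0.101%) + 1.66% × 2.504 = 4.056%.

4.06%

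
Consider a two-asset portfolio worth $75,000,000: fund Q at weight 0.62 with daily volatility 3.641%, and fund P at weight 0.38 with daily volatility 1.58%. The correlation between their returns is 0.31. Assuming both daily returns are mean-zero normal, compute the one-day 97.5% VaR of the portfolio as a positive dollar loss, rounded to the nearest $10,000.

σ_p² = 0.62²·3.641² + 0.38²·1.58² + 2·0.31·0.62·0.38·3.641·1.58 = 6.2967 (%²).
σ_p = √6.2967 = 2.509%.
At 97.5%, z = 1.960.
VaR = 1.960 × 2.509% = 4.918%; on $75,000,000 that is $3,688,500.

$3,690,000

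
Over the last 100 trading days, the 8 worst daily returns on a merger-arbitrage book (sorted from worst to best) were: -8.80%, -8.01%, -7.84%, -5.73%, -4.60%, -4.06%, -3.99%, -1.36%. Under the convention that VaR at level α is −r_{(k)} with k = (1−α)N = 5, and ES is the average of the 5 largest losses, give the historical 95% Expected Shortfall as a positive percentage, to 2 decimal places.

The 5 worst returns sum to -34.98%.
ES = −(-34.98%) / 5 = 6.996% ≈ 7.00%.

7.00%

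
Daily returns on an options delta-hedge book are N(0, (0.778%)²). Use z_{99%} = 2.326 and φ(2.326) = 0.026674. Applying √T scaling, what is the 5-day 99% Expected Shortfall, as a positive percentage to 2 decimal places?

4.64%

σ_{5d} = 0.778% × √5 = 1.740%.
ES multiplier = φ(z)/(1−α) = 0.026674/0.01 = 2.667.
ES = 1.740% × 2.667 = 4.641%.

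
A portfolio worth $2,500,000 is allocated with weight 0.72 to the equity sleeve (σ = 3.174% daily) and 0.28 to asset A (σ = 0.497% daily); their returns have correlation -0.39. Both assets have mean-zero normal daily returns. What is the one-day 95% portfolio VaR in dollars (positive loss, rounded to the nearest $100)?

$91,900

σ_p² = 0.72²·3.174² + 0.28²·0.497² + 2·-0.39·0.72·0.28·3.174·0.497 = 4.9938 (%²).
σ_p = √4.9938 = 2.235%.
At 95%, z = 1.645.
VaR = 1.645 × 2.235% = 3.677%; on $2,500,000 that is $91,925.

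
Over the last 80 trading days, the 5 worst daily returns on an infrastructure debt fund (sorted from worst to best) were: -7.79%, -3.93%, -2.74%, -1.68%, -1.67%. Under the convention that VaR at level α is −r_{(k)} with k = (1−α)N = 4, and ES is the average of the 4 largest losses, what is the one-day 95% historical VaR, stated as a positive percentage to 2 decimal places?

1.68%

k = 4; the 4th lowest return is -1.68%, so VaR = 1.68%.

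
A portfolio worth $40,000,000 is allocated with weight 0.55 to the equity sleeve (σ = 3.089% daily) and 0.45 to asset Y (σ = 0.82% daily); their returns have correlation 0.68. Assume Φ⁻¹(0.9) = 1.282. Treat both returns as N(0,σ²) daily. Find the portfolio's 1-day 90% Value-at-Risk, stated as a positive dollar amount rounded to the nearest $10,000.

σ_p² = 0.55²·3.089² + 0.45²·0.82² + 2·0.68·0.55·0.45·3.089·0.82 = 3.8752 (%²).
σ_p = √3.8752 = 1.969%.
VaR = 1.282 × 1.969% = 2.524%; on $40,000,000 that is $1,009,600.

$1,010,000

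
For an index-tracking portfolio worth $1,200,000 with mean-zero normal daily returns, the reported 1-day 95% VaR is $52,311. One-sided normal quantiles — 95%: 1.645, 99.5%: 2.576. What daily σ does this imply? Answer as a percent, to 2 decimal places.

VaR as a fraction: $52,311 / $1,200,000 = 4.359%.
σ = VaR / z = 4.359% / 1.645 = 2.650%.

2.65%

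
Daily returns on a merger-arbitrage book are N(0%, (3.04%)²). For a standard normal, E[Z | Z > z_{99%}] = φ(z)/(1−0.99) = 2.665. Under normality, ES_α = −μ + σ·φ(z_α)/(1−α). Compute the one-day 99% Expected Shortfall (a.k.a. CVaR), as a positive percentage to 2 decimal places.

ES = 3.04% × 2.665 = 8.102%.

8.10%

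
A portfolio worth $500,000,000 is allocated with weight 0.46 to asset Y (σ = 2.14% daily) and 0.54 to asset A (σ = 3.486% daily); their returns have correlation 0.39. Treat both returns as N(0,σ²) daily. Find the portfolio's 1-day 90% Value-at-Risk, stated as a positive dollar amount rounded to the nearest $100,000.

$15,600,000

σ_p² = 0.46²·2.14² + 0.54²·3.486² + 2·0.39·0.46·0.54·2.14·3.486 = 5.9580 (%²).
σ_p = √5.9580 = 2.441%.
At 90%, z = 1.282.
VaR = 1.282 × 2.441% = 3.129%; on $500,000,000 that is $15,645,000.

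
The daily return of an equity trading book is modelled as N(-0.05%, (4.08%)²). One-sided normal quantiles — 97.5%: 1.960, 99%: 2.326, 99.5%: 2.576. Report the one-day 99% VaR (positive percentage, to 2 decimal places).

9.54%

VaR = −μ + z·σ = −(-0.05%) + 2.326 × 4.08% = 9.540%.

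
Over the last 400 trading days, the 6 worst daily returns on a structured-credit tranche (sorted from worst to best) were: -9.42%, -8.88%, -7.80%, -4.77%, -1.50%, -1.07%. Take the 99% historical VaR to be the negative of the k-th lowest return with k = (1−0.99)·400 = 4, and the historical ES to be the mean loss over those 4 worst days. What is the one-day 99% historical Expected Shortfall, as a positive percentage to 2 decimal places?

7.72%

The 4 worst returns sum to -30.87%.
ES = −(-30.87%) / 4 = 7.7175% ≈ 7.72%.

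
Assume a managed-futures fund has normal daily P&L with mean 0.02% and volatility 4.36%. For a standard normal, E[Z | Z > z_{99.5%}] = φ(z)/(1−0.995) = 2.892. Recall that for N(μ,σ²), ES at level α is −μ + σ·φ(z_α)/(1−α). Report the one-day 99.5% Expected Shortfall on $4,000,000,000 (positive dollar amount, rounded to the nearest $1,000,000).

ES = −(0.02%) + 4.36% × 2.892 = 12.589%.
On $4,000,000,000: 0.12589 × $4,000,000,000 = $503,560,000.

$504,000,000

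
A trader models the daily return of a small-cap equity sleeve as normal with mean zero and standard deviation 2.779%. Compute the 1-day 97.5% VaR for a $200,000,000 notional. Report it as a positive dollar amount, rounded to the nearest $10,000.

$10,890,000

At 97.5% one-sided, z = 1.960.
VaR = z·σ = 1.960 × 2.779% = 5.447%.
On $200,000,000: 0.05447 × $200,000,000 = $10,894,000.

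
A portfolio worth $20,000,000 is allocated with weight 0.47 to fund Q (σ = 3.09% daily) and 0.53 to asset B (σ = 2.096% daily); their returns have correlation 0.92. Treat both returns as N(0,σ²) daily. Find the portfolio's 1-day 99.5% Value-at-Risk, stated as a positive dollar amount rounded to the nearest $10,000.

$1,290,000

σ_p² = 0.47²·3.09² + 0.53²·2.096² + 2·0.92·0.47·0.53·3.09·2.096 = 6.3118 (%²).
σ_p = √6.3118 = 2.512%.
At 99.5%, z = 2.576.
VaR = 2.576 × 2.512% = 6.471%; on $20,000,000 that is $1,294,200.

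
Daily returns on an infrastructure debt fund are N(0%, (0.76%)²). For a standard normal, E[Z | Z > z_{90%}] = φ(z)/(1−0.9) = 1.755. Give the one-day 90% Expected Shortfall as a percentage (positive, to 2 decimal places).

1.33%

ES = 0.76% × 1.755 = 1.334%.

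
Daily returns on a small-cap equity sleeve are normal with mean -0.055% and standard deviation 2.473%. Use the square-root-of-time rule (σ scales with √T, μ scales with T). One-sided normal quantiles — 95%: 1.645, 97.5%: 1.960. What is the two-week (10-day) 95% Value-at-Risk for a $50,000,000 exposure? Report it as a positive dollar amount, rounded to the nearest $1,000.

$6,707,000

σ_{10d} = 2.473% × √10 = 7.820%; μ_{10d} = 10 × -0.055% = -0.550%.
VaR = −(-0.550%) + 1.645 × 7.820% = 13.414%.
On $50,000,000: 0.13414 × $50,000,000 = $6,707,000.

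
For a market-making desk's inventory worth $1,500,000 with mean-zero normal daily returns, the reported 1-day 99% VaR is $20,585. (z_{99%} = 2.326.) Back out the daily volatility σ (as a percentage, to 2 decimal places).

0.59%

VaR as a fraction: $20,585 / $1,500,000 = 1.372%.
σ = VaR / z = 1.372% / 2.326 = 0.590%.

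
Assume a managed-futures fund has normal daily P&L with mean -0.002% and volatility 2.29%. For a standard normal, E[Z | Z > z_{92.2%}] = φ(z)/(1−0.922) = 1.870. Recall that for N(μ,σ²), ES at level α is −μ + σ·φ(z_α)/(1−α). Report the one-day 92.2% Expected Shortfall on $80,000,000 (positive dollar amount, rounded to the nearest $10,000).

ES = −(-0.002%) + 2.29% × 1.870 = 4.284%.
On $80,000,000: 0.04284 × $80,000,000 = $3,427,200.

$3,430,000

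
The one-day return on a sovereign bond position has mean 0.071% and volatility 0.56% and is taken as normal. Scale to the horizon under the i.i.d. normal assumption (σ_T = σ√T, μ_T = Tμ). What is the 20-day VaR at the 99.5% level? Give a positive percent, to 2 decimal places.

5.03%

At 99.5%, z = 2.576.
σ_{20d} = 0.56% × √20 = 2.504%; μ_{20d} = 20 × 0.071% = 1.420%.
VaR = −(1.420%) + 2.576 × 2.504% = 5.030%.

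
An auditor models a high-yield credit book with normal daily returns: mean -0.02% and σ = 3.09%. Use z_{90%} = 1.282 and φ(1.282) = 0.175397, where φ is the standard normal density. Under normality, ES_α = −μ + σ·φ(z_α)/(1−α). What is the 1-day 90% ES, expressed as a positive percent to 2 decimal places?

5.44%

Tail multiplier: φ(z)/(1−α) = 0.175397 / 0.1 = 1.754.
ES = −(-0.02%) + 3.09% × 1.754 = 5.440%.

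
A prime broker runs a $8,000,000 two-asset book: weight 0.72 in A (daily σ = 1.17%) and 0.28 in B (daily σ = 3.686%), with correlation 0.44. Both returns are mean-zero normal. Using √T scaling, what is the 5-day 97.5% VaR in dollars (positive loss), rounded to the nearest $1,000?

$559,000

σ_p = √(0.72²·1.17² + 0.28²·3.686² + 2·0.44·0.72·0.28·1.17·3.686) = 1.594%.
σ_{5d} = 1.594% × √5 = 3.564%.
z(97.5%) = 1.960.
VaR = 1.960 × 3.564% = 6.985%; on $8,000,000 that is $558,800.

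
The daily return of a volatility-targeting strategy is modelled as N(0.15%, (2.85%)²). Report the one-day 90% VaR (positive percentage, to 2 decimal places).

3.50%

At 90% one-sided, z = 1.282.
VaR = −μ + z·σ = −(0.15%) + 1.282 × 2.85% = 3.504%.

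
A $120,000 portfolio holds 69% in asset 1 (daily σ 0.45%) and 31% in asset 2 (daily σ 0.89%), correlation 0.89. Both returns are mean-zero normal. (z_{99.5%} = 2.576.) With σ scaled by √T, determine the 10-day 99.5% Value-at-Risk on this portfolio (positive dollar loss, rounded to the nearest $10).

σ_p = √(0.69²·0.45² + 0.31²·0.89² + 2·0.89·0.69·0.31·0.45·0.89) = 0.570%.
σ_{10d} = 0.570% × √10 = 1.802%.
VaR = 2.576 × 1.802% = 4.642%; on $120,000 that is $5,570.

$5,570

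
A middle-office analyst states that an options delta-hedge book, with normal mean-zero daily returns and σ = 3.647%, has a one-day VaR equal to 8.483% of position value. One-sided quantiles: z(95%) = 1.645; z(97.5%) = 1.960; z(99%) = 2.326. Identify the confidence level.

99%

Implied z = VaR/σ = 8.483 / 3.647 = 2.326.
This matches z(99%) = 2.326.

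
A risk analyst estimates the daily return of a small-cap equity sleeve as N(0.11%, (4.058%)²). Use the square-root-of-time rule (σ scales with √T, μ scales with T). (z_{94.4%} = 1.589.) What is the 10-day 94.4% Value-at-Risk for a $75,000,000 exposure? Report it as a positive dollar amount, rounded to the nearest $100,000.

$14,500,000

σ_{10d} = 4.058% × √10 = 12.833%; μ_{10d} = 10 × 0.11% = 1.100%.
VaR = −(1.100%) + 1.589 × 12.833% = 19.292%.
On $75,000,000: 0.19292 × $75,000,000 = $14,469,000.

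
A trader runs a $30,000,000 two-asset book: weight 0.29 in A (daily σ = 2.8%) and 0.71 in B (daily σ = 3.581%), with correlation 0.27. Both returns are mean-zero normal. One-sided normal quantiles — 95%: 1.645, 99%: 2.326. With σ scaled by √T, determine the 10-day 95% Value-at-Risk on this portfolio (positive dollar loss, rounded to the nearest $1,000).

σ_p = √(0.29²·2.8² + 0.71²·3.581² + 2·0.27·0.29·0.71·2.8·3.581) = 2.870%.
σ_{10d} = 2.870% × √10 = 9.076%.
VaR = 1.645 × 9.076% = 14.930%; on $30,000,000 that is $4,479,000.

$4,479,000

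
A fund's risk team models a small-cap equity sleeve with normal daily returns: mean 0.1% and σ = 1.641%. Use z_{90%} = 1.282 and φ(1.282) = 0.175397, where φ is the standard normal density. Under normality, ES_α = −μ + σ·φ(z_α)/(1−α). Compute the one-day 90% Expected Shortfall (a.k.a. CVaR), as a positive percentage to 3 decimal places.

Tail multiplier: φ(z)/(1−α) = 0.175397 / 0.1 = 1.754.
ES = −(0.1%) + 1.641% × 1.754 = 2.778%.

2.778%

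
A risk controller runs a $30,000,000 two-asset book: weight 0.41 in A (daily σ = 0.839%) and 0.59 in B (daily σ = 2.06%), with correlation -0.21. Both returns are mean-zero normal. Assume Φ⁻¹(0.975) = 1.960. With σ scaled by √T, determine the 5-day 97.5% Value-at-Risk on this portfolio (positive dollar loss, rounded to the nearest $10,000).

$1,570,000

σ_p = √(0.41²·0.839² + 0.59²·2.06² + 2·-0.21·0.41·0.59·0.839·2.06) = 1.192%.
σ_{5d} = 1.192% × √5 = 2.665%.
VaR = 1.960 × 2.665% = 5.223%; on $30,000,000 that is $1,566,900.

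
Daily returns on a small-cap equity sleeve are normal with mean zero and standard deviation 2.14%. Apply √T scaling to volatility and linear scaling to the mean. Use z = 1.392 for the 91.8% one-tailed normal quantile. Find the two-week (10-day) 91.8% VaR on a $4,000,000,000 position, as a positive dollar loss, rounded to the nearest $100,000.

$376,800,000

σ_{10d} = 2.14% × √10 = 6.767%.
VaR = 1.392 × 6.767% = 9.420%.
On $4,000,000,000: 0.09420 × $4,000,000,000 = $376,800,000.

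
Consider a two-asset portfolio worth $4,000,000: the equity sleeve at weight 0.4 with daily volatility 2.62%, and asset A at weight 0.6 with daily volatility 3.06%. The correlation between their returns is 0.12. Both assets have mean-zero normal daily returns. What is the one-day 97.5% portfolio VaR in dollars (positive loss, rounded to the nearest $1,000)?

σ_p² = 0.4²·2.62² + 0.6²·3.06² + 2·0.12·0.4·0.6·2.62·3.06 = 4.9310 (%²).
σ_p = √4.9310 = 2.221%.
At 97.5%, z = 1.960.
VaR = 1.960 × 2.221% = 4.353%; on $4,000,000 that is $174,120.

$174,000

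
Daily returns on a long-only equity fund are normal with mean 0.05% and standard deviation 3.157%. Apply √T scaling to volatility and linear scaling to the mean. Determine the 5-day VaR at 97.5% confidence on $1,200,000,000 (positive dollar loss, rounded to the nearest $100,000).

At 97.5%, z = 1.960.
σ_{5d} = 3.157% × √5 = 7.059%; μ_{5d} = 5 × 0.05% = 0.250%.
VaR = −(0.250%) + 1.960 × 7.059% = 13.586%.
On $1,200,000,000: 0.13586 × $1,200,000,000 = $163,032,000.

$163,000,000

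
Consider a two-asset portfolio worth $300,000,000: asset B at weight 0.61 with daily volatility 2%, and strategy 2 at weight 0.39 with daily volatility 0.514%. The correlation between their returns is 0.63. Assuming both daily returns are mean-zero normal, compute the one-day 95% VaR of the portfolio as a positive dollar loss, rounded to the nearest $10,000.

$6,690,000

σ_p² = 0.61²·2² + 0.39²·0.514² + 2·0.63·0.61·0.39·2·0.514 = 1.8367 (%²).
σ_p = √1.8367 = 1.355%.
At 95%, z = 1.645.
VaR = 1.645 × 1.355% = 2.229%; on $300,000,000 that is $6,687,000.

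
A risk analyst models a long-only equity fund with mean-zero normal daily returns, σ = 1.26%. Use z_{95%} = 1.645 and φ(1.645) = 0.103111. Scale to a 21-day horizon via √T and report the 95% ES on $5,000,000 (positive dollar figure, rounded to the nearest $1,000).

$595,000

σ_{21d} = 1.26% × √21 = 5.774%.
ES multiplier = φ(z)/(1−α) = 0.103111/0.05 = 2.062.
ES = 5.774% × 2.062 = 11.906%; on $5,000,000: $595,300.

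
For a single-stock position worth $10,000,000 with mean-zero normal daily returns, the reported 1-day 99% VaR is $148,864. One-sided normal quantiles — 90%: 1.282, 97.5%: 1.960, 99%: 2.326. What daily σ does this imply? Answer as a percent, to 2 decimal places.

0.64%

VaR as a fraction: $148,864 / $10,000,000 = 1.489%.
σ = VaR / z = 1.489% / 2.326 = 0.640%.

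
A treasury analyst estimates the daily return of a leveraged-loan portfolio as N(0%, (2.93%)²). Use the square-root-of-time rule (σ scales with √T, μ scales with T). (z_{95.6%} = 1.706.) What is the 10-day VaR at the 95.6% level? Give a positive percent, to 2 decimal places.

15.81%

σ_{10d} = 2.93% × √10 = 9.265%.
VaR = 1.706 × 9.265% = 15.806%.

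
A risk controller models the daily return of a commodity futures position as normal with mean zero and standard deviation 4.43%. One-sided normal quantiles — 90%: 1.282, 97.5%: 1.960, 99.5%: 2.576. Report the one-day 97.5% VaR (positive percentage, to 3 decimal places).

VaR = z·σ = 1.960 × 4.43% = 8.683%.

8.683%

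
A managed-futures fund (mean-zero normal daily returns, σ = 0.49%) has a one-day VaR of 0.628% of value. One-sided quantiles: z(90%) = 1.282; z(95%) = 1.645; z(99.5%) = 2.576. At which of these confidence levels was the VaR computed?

Implied z = VaR/σ = 0.628 / 0.49 = 1.282.
This matches z(90%) = 1.282.

90%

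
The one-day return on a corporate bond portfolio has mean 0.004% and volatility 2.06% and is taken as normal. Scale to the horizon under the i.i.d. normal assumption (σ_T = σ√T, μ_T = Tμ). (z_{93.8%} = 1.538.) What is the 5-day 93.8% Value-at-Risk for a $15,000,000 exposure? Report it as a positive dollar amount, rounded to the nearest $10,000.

$1,060,000

σ_{5d} = 2.06% × √5 = 4.606%; μ_{5d} = 5 × 0.004% = 0.020%.
VaR = −(0.020%) + 1.538 × 4.606% = 7.064%.
On $15,000,000: 0.07064 × $15,000,000 = $1,059,600.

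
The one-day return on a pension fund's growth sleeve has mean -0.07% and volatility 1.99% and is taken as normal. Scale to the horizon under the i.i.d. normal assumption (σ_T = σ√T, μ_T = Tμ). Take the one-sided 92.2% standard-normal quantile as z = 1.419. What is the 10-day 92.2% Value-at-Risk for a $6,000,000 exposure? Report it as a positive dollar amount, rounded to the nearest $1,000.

$578,000

σ_{10d} = 1.99% × √10 = 6.293%; μ_{10d} = 10 × -0.07% = -0.700%.
VaR = −(-0.700%) + 1.419 × 6.293% = 9.630%.
On $6,000,000: 0.09630 × $6,000,000 = $577,800.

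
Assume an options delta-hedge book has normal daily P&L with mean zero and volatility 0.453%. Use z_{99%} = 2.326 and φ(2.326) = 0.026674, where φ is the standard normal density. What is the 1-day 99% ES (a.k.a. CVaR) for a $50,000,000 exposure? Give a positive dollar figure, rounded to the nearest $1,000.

$604,000

Tail multiplier: φ(z)/(1−α) = 0.026674 / 0.01 = 2.667.
ES = 0.453% × 2.667 = 1.208%.
On $50,000,000: 0.01208 × $50,000,000 = $604,000.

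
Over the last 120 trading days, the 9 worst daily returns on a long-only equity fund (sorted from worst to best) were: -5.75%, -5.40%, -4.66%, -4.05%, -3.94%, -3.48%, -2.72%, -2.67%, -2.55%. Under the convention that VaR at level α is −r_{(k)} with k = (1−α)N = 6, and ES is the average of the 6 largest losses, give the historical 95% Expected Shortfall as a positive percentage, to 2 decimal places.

The 6 worst returns sum to -27.28%.
ES = −(-27.28%) / 6 = 4.5466…% ≈ 4.55%.

4.55%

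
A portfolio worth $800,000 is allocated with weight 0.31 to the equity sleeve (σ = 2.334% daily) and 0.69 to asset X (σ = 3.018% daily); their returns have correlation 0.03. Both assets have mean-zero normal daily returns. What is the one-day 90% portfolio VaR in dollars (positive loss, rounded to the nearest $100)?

$22,800

σ_p² = 0.31²·2.334² + 0.69²·3.018² + 2·0.03·0.31·0.69·2.334·3.018 = 4.9504 (%²).
σ_p = √4.9504 = 2.225%.
At 90%, z = 1.282.
VaR = 1.282 × 2.225% = 2.852%; on $800,000 that is $22,816.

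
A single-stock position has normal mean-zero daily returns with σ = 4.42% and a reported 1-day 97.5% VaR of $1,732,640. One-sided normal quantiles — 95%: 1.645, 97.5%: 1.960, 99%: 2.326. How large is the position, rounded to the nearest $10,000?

$20,000,000

VaR as a fraction of value: z·σ = 1.960 × 4.42% = 8.6632%.
Position = $1,732,640 / 0.086632 = $20,000,000.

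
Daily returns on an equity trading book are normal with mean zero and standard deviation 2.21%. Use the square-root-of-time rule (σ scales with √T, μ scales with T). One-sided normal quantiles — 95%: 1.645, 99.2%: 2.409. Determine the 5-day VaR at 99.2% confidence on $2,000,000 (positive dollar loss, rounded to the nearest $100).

σ_{5d} = 2.21% × √5 = 4.942%.
VaR = 2.409 × 4.942% = 11.905%.
On $2,000,000: 0.11905 × $2,000,000 = $238,100.

$238,100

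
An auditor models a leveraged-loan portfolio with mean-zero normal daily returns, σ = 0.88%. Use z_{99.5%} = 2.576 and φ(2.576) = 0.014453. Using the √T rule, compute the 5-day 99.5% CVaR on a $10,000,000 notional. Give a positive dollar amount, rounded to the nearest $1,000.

$569,000

σ_{5d} = 0.88% × √5 = 1.968%.
ES multiplier = φ(z)/(1−α) = 0.014453/0.005 = 2.891.
ES = 1.968% × 2.891 = 5.689%; on $10,000,000: $568,900.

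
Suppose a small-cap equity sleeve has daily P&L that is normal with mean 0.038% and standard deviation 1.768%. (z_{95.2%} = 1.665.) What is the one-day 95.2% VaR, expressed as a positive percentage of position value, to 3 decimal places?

VaR = −μ + z·σ = −(0.038%) + 1.665 × 1.768% = 2.906%.

2.906%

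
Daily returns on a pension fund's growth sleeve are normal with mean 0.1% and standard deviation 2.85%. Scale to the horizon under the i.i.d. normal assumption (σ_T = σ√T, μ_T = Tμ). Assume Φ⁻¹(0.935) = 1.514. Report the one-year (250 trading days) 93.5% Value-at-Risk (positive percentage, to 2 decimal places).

σ_{250d} = 2.85% × √250 = 45.062%; μ_{250d} = 250 × 0.1% = 25.000%.
VaR = −(25.000%) + 1.514 × 45.062% = 43.224%.

43.22%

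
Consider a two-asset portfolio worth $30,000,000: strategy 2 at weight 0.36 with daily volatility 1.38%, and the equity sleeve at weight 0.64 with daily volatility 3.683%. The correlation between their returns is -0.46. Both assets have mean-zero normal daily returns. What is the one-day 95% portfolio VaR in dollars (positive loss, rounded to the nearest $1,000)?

$1,073,000

σ_p² = 0.36²·1.38² + 0.64²·3.683² + 2·-0.46·0.36·0.64·1.38·3.683 = 4.7255 (%²).
σ_p = √4.7255 = 2.174%.
At 95%, z = 1.645.
VaR = 1.645 × 2.174% = 3.576%; on $30,000,000 that is $1,072,800.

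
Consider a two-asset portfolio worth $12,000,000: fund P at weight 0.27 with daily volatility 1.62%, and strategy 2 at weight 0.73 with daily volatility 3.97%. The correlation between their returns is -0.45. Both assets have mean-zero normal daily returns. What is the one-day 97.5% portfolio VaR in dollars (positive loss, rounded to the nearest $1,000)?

$642,000

σ_p² = 0.27²·1.62² + 0.73²·3.97² + 2·-0.45·0.27·0.73·1.62·3.97 = 7.4494 (%²).
σ_p = √7.4494 = 2.729%.
At 97.5%, z = 1.960.
VaR = 1.960 × 2.729% = 5.349%; on $12,000,000 that is $641,880.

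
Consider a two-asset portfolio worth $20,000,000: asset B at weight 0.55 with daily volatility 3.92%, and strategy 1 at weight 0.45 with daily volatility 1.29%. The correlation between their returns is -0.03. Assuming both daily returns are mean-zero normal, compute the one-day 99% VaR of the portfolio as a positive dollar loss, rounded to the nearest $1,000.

$1,031,000

σ_p² = 0.55²·3.92² + 0.45²·1.29² + 2·-0.03·0.55·0.45·3.92·1.29 = 4.9102 (%²).
σ_p = √4.9102 = 2.216%.
At 99%, z = 2.326.
VaR = 2.326 × 2.216% = 5.154%; on $20,000,000 that is $1,030,800.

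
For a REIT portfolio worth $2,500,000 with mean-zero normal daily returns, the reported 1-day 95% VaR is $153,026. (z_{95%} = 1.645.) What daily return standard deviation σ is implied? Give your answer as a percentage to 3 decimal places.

VaR as a fraction: $153,026 / $2,500,000 = 6.121%.
σ = VaR / z = 6.121% / 1.645 = 3.721%.

3.721%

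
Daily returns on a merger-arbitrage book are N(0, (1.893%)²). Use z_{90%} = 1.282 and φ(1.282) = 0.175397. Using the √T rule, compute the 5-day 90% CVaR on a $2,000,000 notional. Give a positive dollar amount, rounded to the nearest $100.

$148,500

σ_{5d} = 1.893% × √5 = 4.233%.
ES multiplier = φ(z)/(1−α) = 0.175397/0.1 = 1.754.
ES = 4.233% × 1.754 = 7.425%; on $2,000,000: $148,500.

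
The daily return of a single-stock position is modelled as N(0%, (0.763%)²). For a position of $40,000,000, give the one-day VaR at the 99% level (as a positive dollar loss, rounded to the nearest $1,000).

$710,000

At 99% one-sided, z = 2.326.
VaR = z·σ = 2.326 × 0.763% = 1.775%.
On $40,000,000: 0.01775 × $40,000,000 = $710,000.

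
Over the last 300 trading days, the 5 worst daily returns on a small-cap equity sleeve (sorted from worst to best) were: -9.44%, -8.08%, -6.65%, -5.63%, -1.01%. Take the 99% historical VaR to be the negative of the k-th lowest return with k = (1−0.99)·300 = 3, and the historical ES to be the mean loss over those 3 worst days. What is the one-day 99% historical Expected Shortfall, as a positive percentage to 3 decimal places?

The 3 worst returns sum to -24.17%.
ES = −(-24.17%) / 3 = 8.0566…% ≈ 8.057%.

8.057%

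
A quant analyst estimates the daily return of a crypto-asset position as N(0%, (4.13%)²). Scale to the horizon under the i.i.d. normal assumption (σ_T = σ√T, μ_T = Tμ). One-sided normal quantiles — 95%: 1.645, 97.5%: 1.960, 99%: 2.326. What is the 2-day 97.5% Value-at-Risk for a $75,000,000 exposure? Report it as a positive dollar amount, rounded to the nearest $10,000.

σ_{2d} = 4.13% × √2 = 5.841%.
VaR = 1.960 × 5.841% = 11.448%.
On $75,000,000: 0.11448 × $75,000,000 = $8,586,000.

$8,590,000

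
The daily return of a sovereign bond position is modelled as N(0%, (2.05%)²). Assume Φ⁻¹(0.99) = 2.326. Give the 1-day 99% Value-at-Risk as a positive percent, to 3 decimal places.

4.768%

VaR = z·σ = 2.326 × 2.05% = 4.768%.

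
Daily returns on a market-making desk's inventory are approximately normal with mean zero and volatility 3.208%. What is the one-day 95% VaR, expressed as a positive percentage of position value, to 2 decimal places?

At 95% one-sided, z = 1.645.
VaR = z·σ = 1.645 × 3.208% = 5.277%.

5.28%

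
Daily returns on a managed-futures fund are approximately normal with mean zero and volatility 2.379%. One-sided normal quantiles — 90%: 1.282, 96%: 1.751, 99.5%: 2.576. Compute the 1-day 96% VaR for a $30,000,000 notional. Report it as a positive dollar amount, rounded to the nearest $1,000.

$1,250,000

VaR = z·σ = 1.751 × 2.379% = 4.166%.
On $30,000,000: 0.04166 × $30,000,000 = $1,249,800.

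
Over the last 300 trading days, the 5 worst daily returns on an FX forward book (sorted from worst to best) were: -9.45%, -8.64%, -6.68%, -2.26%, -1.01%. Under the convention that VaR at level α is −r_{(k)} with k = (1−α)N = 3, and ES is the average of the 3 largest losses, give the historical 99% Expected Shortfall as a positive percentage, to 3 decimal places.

8.257%

The 3 worst returns sum to -24.77%.
ES = −(-24.77%) / 3 = 8.2566…% ≈ 8.257%.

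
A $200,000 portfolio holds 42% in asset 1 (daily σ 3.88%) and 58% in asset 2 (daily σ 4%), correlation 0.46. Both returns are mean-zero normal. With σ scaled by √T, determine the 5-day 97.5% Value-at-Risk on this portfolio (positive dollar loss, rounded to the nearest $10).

σ_p = √(0.42²·3.88² + 0.58²·4² + 2·0.46·0.42·0.58·3.88·4) = 3.394%.
σ_{5d} = 3.394% × √5 = 7.589%.
z(97.5%) = 1.960.
VaR = 1.960 × 7.589% = 14.874%; on $200,000 that is $29,748.

$29,750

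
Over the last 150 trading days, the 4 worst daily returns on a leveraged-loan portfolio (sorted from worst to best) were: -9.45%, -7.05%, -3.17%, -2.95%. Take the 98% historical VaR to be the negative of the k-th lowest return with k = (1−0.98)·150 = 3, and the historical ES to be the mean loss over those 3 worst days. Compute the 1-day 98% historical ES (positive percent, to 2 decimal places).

6.56%

The 3 worst returns sum to -19.67%.
ES = −(-19.67%) / 3 = 6.5566…% ≈ 6.56%.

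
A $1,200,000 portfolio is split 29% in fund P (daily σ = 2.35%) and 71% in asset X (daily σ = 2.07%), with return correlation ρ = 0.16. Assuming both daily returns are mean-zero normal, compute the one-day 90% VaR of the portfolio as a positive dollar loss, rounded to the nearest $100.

σ_p² = 0.29²·2.35² + 0.71²·2.07² + 2·0.16·0.29·0.71·2.35·2.07 = 2.9450 (%²).
σ_p = √2.9450 = 1.716%.
At 90%, z = 1.282.
VaR = 1.282 × 1.716% = 2.200%; on $1,200,000 that is $26,400.

$26,400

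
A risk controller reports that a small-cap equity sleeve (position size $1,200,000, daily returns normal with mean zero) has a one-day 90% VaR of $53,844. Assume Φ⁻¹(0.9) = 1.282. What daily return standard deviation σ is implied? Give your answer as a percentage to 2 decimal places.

3.50%

VaR as a fraction: $53,844 / $1,200,000 = 4.487%.
σ = VaR / z = 4.487% / 1.282 = 3.500%.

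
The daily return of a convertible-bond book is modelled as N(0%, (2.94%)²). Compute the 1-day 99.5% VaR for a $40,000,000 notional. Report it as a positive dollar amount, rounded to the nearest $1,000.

At 99.5% one-sided, z = 2.576.
VaR = z·σ = 2.576 × 2.94% = 7.573%.
On $40,000,000: 0.07573 × $40,000,000 = $3,029,200.

$3,029,000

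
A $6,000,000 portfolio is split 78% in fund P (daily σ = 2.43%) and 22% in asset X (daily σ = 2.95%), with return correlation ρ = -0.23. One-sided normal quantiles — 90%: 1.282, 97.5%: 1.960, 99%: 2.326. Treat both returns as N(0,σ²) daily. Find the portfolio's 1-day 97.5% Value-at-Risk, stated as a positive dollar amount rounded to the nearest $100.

$218,400

σ_p² = 0.78²·2.43² + 0.22²·2.95² + 2·-0.23·0.78·0.22·2.43·2.95 = 3.4479 (%²).
σ_p = √3.4479 = 1.857%.
VaR = 1.960 × 1.857% = 3.640%; on $6,000,000 that is $218,400.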